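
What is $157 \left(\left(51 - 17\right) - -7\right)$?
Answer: $6437$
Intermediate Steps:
$157 \left(\left(51 - 17\right) - -7\right) = 157 \left(34 + \left(-4 + 11\right)\right) = 157 \left(34 + 7\right) = 157 \cdot 41 = 6437$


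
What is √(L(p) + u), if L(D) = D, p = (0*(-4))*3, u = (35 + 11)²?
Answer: 46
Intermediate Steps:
u = 2116 (u = 46² = 2116)
p = 0 (p = 0*3 = 0)
√(L(p) + u) = √(0 + 2116) = √2116 = 46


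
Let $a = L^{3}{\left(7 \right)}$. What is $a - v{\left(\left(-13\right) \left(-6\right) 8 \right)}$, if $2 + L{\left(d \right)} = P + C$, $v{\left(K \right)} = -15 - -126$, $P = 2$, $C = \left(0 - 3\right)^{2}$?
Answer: $618$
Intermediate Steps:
$C = 9$ ($C = \left(-3\right)^{2} = 9$)
$v{\left(K \right)} = 111$ ($v{\left(K \right)} = -15 + 126 = 111$)
$L{\left(d \right)} = 9$ ($L{\left(d \right)} = -2 + \left(2 + 9\right) = -2 + 11 = 9$)
$a = 729$ ($a = 9^{3} = 729$)
$a - v{\left(\left(-13\right) \left(-6\right) 8 \right)} = 729 - 111 = 618$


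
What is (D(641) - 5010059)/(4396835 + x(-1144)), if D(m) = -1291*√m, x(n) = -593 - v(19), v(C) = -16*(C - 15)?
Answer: -5010059/4396306 - 1291*√641/4396306 ≈ -1.1470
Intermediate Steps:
v(C) = 240 - 16*C (v(C) = -16*(-15 + C) = 240 - 16*C)
x(n) = -529 (x(n) = -593 - (240 - 16*19) = -593 - (240 - 304) = -593 - 1*(-64) = -593 + 64 = -529)
(D(641) - 5010059)/(4396835 + x(-1144)) = (-1291*√641 - 5010059)/(4396835 - 529) = (-5010059 - 1291*√641)/4396306 = (-5010059 - 1291*√641)*(1/4396306) = -5010059/4396306 - 1291*√641/4396306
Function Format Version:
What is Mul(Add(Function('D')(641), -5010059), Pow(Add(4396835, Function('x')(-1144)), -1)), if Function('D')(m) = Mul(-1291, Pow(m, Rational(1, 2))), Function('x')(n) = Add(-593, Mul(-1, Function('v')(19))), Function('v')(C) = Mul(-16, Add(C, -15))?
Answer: Add(Rational(-5010059, 4396306), Mul(Rational(-1291, 4396306), Pow(641, Rational(1, 2)))) ≈ -1.1470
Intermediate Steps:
Function('v')(C) = Add(240, Mul(-16, C)) (Function('v')(C) = Mul(-16, Add(-15, C)) = Add(240, Mul(-16, C)))
Function('x')(n) = -529 (Function('x')(n) = Add(-593, Mul(-1, Add(240, Mul(-16, 19)))) = Add(-593, Mul(-1, Add(240, -304))) = Add(-593, Mul(-1, -64)) = Add(-593, 64) = -529)
Mul(Add(Function('D')(641), -5010059), Pow(Add(4396835, Function('x')(-1144)), -1)) = Mul(Add(Mul(-1291, Pow(641, Rational(1, 2))), -5010059), Pow(Add(4396835, -529), -1)) = Mul(Add(-5010059, Mul(-1291, Pow(641, Rational(1, 2)))), Pow(4396306, -1)) = Mul(Add(-5010059, Mul(-1291, Pow(641, Rational(1, 2)))), Rational(1, 4396306)) = Add(Rational(-5010059, 4396306), Mul(Rational(-1291, 4396306), Pow(641, Rational(1, 2))))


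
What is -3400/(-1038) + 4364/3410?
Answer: 4030958/884895 ≈ 4.5553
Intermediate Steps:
-3400/(-1038) + 4364/3410 = -3400*(-1/1038) + 4364*(1/3410) = 1700/519 + 2182/1705 = 4030958/884895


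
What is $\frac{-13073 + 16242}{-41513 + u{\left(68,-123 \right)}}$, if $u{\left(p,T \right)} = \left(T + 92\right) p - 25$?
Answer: $- \frac{3169}{43646} \approx -0.072607$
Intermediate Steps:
$u{\left(p,T \right)} = -25 + p \left(92 + T\right)$ ($u{\left(p,T \right)} = \left(92 + T\right) p - 25 = p \left(92 + T\right) - 25 = -25 + p \left(92 + T\right)$)
$\frac{-13073 + 16242}{-41513 + u{\left(68,-123 \right)}} = \frac{-13073 + 16242}{-41513 - 2133} = \frac{3169}{-41513 - 2133} = \frac{3169}{-43646} = 3169 \left(- \frac{1}{43646}\right) = - \frac{3169}{43646}$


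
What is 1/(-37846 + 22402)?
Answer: -1/15444 ≈ -6.4750e-5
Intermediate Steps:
1/(-37846 + 22402) = 1/(-15444) = -1/15444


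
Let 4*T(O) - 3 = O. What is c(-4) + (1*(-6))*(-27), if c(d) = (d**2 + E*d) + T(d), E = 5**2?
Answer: 311/4 ≈ 77.750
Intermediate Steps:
T(O) = 3/4 + O/4
E = 25
c(d) = 3/4 + d**2 + 101*d/4 (c(d) = (d**2 + 25*d) + (3/4 + d/4) = 3/4 + d**2 + 101*d/4)
c(-4) + (1*(-6))*(-27) = (3/4 + (-4)**2 + (101/4)*(-4)) + (1*(-6))*(-27) = (3/4 + 16 - 101) - 6*(-27) = -337/4 + 162 = 311/4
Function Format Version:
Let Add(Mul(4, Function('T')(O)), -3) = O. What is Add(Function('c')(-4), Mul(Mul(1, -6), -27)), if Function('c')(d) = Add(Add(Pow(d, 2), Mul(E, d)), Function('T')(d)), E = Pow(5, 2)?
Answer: Rational(311, 4) ≈ 77.750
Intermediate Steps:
Function('T')(O) = Add(Rational(3, 4), Mul(Rational(1, 4), O))
E = 25
Function('c')(d) = Add(Rational(3, 4), Pow(d, 2), Mul(Rational(101, 4), d)) (Function('c')(d) = Add(Add(Pow(d, 2), Mul(25, d)), Add(Rational(3, 4), Mul(Rational(1, 4), d))) = Add(Rational(3, 4), Pow(d, 2), Mul(Rational(101, 4), d)))
Add(Function('c')(-4), Mul(Mul(1, -6), -27)) = Add(Add(Rational(3, 4), Pow(-4, 2), Mul(Rational(101, 4), -4)), Mul(Mul(1, -6), -27)) = Add(Add(Rational(3, 4), 16, -101), Mul(-6, -27)) = Add(Rational(-337, 4), 162) = Rational(311, 4)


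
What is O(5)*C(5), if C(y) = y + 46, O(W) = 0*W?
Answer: 0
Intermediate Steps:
O(W) = 0
C(y) = 46 + y
O(5)*C(5) = 0*(46 + 5) = 0*51 = 0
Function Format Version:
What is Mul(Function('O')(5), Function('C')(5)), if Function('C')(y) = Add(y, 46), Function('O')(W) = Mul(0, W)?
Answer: 0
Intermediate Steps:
Function('O')(W) = 0
Function('C')(y) = Add(46, y)
Mul(Function('O')(5), Function('C')(5)) = Mul(0, Add(46, 5)) = Mul(0, 51) = 0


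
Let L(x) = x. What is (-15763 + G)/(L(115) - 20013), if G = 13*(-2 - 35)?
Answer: 8122/9949 ≈ 0.81636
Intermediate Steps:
G = -481 (G = 13*(-37) = -481)
(-15763 + G)/(L(115) - 20013) = (-15763 - 481)/(115 - 20013) = -16244/(-19898) = -16244*(-1/19898) = 8122/9949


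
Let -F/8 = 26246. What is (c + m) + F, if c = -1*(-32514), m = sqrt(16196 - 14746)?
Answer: -177454 + 5*sqrt(58) ≈ -1.7742e+5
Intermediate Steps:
m = 5*sqrt(58) (m = sqrt(1450) = 5*sqrt(58) ≈ 38.079)
c = 32514
F = -209968 (F = -8*26246 = -209968)
(c + m) + F = (32514 + 5*sqrt(58)) - 209968 = -177454 + 5*sqrt(58)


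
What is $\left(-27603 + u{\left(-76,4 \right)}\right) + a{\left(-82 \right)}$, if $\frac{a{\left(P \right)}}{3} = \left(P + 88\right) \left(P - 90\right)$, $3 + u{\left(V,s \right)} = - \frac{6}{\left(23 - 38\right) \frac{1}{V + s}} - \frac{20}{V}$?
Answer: $- \frac{2919401}{95} \approx -30731.0$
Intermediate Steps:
$u{\left(V,s \right)} = -3 - \frac{20}{V} + \frac{2 V}{5} + \frac{2 s}{5}$ ($u{\left(V,s \right)} = -3 - \left(6 \frac{V + s}{23 - 38} + \frac{20}{V}\right) = -3 - \left(\frac{20}{V} - \left(\frac{2 V}{5} + \frac{2 s}{5}\right)\right) = -3 - \left(6 \left(- \frac{V}{15} - \frac{s}{15}\right) + \frac{20}{V}\right) = -3 - \left(\frac{20}{V} - \frac{2 V}{5} - \frac{2 s}{5}\right) = -3 + \left(- \frac{20}{V} + \frac{2 V}{5} + \frac{2 s}{5}\right) = -3 - \frac{20}{V} + \frac{2 V}{5} + \frac{2 s}{5}$)
$a{\left(P \right)} = 3 \left(-90 + P\right) \left(88 + P\right)$ ($a{\left(P \right)} = 3 \left(P + 88\right) \left(P - 90\right) = 3 \left(88 + P\right) \left(-90 + P\right) = 3 \left(-90 + P\right) \left(88 + P\right)$)
$\left(-27603 + u{\left(-76,4 \right)}\right) + a{\left(-82 \right)} = \left(-27603 + \frac{-100 - 76 \left(-15 + 2 \left(-76\right) + 2 \cdot 4\right)}{5 \left(-76\right)}\right) - \left(23268 - 20172\right) = \left(-27603 + \frac{1}{5} \left(- \frac{1}{76}\right) \left(-100 - 76 \left(-15 - 152 + 8\right)\right)\right) + \left(-23760 + 492 + 3 \cdot 6724\right) = \left(-27603 + \frac{1}{5} \left(- \frac{1}{76}\right) \left(-100 - -12084\right)\right) + \left(-23760 + 492 + 20172\right) = \left(-27603 + \frac{1}{5} \left(- \frac{1}{76}\right) \left(-100 + 12084\right)\right) - 3096 = \left(-27603 + \frac{1}{5} \left(- \frac{1}{76}\right) 11984\right) - 3096 = \left(-27603 - \frac{2996}{95}\right) - 3096 = - \frac{2625281}{95} - 3096 = - \frac{2919401}{95}$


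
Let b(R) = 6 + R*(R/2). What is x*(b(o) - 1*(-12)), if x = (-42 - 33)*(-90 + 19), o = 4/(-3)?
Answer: 301750/3 ≈ 1.0058e+5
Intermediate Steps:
o = -4/3 (o = 4*(-1/3) = -4/3 ≈ -1.3333)
b(R) = 6 + R**2/2 (b(R) = 6 + R*(R*(1/2)) = 6 + R*(R/2) = 6 + R**2/2)
x = 5325 (x = -75*(-71) = 5325)
x*(b(o) - 1*(-12)) = 5325*((6 + (-4/3)**2/2) - 1*(-12)) = 5325*((6 + (1/2)*(16/9)) + 12) = 5325*((6 + 8/9) + 12) = 5325*(62/9 + 12) = 5325*(170/9) = 301750/3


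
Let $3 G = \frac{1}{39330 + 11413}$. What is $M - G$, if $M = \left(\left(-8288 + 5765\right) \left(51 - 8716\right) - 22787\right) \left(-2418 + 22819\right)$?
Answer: $\frac{67823743646521631}{152229} \approx 4.4554 \cdot 10^{11}$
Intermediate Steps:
$G = \frac{1}{152229}$ ($G = \frac{1}{3 \left(39330 + 11413\right)} = \frac{1}{3 \cdot 50743} = \frac{1}{3} \cdot \frac{1}{50743} = \frac{1}{152229} \approx 6.569 \cdot 10^{-6}$)
$M = 445537602208$ ($M = \left(\left(-2523\right) \left(-8665\right) - 22787\right) 20401 = \left(21861795 - 22787\right) 20401 = 21839008 \cdot 20401 = 445537602208$)
$M - G = 445537602208 - \frac{1}{152229} = \frac{67823743646521631}{152229}$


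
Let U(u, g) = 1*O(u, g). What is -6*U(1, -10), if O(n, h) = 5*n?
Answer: -30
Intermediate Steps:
U(u, g) = 5*u (U(u, g) = 1*(5*u) = 5*u)
-6*U(1, -10) = -30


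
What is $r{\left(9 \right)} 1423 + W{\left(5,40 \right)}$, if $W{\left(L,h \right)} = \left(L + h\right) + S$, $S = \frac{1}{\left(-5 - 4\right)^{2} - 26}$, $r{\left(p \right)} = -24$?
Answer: $- \frac{1875884}{55} \approx -34107.0$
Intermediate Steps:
$S = \frac{1}{55}$ ($S = \frac{1}{\left(-9\right)^{2} - 26} = \frac{1}{81 - 26} = \frac{1}{55} \approx 0.018182$)
$W{\left(L,h \right)} = \frac{1}{55} + L + h$ ($W{\left(L,h \right)} = \left(L + h\right) + \frac{1}{55} = \frac{1}{55} + L + h$)
$r{\left(9 \right)} 1423 + W{\left(5,40 \right)} = \left(-24\right) 1423 + \left(\frac{1}{55} + 5 + 40\right) = -34152 + \frac{2476}{55} = - \frac{1875884}{55}$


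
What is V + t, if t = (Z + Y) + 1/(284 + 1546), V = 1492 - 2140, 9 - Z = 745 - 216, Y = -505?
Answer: -3061589/1830 ≈ -1673.0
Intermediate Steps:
Z = -520 (Z = 9 - (745 - 216) = 9 - 1*529 = 9 - 529 = -520)
V = -648
t = -1875749/1830 (t = (-520 - 505) + 1/(284 + 1546) = -1025 + 1/1830 = -1875749/1830 ≈ -1025.0)
V + t = -648 - 1875749/1830 = -3061589/1830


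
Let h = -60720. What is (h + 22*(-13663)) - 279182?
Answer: -640488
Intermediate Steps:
(h + 22*(-13663)) - 279182 = (-60720 + 22*(-13663)) - 279182 = (-60720 - 300586) - 279182 = -361306 - 279182 = -640488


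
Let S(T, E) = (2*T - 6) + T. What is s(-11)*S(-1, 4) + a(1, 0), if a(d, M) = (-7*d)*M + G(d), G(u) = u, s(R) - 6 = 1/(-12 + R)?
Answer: -1210/23 ≈ -52.609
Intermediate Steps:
s(R) = 6 + 1/(-12 + R)
S(T, E) = -6 + 3*T (S(T, E) = (-6 + 2*T) + T = -6 + 3*T)
a(d, M) = d - 7*M*d (a(d, M) = (-7*d)*M + d = -7*M*d + d = d - 7*M*d)
s(-11)*S(-1, 4) + a(1, 0) = ((-71 + 6*(-11))/(-12 - 11))*(-6 + 3*(-1)) + 1*(1 - 7*0) = ((-71 - 66)/(-23))*(-6 - 3) + 1*(1 + 0) = -1/23*(-137)*(-9) + 1*1 = (137/23)*(-9) + 1 = -1233/23 + 1 = -1210/23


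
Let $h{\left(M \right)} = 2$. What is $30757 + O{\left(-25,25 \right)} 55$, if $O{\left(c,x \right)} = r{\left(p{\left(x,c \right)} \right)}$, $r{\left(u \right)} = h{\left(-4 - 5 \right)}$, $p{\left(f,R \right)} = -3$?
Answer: $30867$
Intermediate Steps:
$r{\left(u \right)} = 2$
$O{\left(c,x \right)} = 2$
$30757 + O{\left(-25,25 \right)} 55 = 30757 + 2 \cdot 55 = 30757 + 110 = 30867$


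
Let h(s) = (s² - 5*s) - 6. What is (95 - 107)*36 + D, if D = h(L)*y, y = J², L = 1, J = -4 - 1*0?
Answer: -592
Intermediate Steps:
J = -4 (J = -4 + 0 = -4)
h(s) = -6 + s² - 5*s
y = 16 (y = (-4)² = 16)
D = -160 (D = (-6 + 1² - 5*1)*16 = (-6 + 1 - 5)*16 = -10*16 = -160)
(95 - 107)*36 + D = (95 - 107)*36 - 160 = -12*36 - 160 = -432 - 160 = -592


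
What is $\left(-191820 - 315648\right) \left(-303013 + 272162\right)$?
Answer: $15655895268$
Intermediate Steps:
$\left(-191820 - 315648\right) \left(-303013 + 272162\right) = \left(-507468\right) \left(-30851\right) = 15655895268$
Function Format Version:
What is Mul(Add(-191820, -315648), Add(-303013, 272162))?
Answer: 15655895268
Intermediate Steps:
Mul(Add(-191820, -315648), Add(-303013, 272162)) = Mul(-507468, -30851) = 15655895268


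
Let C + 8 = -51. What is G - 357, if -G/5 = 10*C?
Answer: 2593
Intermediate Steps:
C = -59 (C = -8 - 51 = -59)
G = 2950 (G = -50*(-59) = -5*(-590) = 2950)
G - 357 = 2950 - 357 = 2593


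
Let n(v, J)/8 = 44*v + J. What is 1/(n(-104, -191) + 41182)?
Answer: 1/3046 ≈ 0.00032830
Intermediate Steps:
n(v, J) = 8*J + 352*v (n(v, J) = 8*(44*v + J) = 8*(J + 44*v) = 8*J + 352*v)
1/(n(-104, -191) + 41182) = 1/((8*(-191) + 352*(-104)) + 41182) = 1/((-1528 - 36608) + 41182) = 1/(-38136 + 41182) = 1/3046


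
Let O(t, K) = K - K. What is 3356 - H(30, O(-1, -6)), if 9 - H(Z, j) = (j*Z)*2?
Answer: 3347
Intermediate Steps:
O(t, K) = 0
H(Z, j) = 9 - 2*Z*j (H(Z, j) = 9 - j*Z*2 = 9 - Z*j*2 = 9 - 2*Z*j)
3356 - H(30, O(-1, -6)) = 3356 - (9 - 2*30*0) = 3356 - (9 + 0) = 3356 - 1*9 = 3356 - 9 = 3347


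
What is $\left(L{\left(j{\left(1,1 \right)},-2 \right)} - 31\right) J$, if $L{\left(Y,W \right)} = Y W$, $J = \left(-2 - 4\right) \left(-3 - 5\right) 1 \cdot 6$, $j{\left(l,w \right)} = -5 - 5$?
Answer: $-3168$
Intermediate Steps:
$j{\left(l,w \right)} = -10$
$J = 288$ ($J = \left(-6\right) \left(-8\right) 1 \cdot 6 = 48 \cdot 1 \cdot 6 = 48 \cdot 6 = 288$)
$L{\left(Y,W \right)} = W Y$
$\left(L{\left(j{\left(1,1 \right)},-2 \right)} - 31\right) J = \left(\left(-2\right) \left(-10\right) - 31\right) 288 = \left(20 - 31\right) 288 = \left(-11\right) 288 = -3168$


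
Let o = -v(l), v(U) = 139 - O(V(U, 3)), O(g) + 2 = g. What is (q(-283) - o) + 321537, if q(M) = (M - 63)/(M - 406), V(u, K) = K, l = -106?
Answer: 221634421/689 ≈ 3.2168e+5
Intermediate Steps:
O(g) = -2 + g
q(M) = (-63 + M)/(-406 + M)
v(U) = 138 (v(U) = 139 - (-2 + 3) = 139 - 1*1 = 139 - 1 = 138)
o = -138 (o = -1*138 = -138)
(q(-283) - o) + 321537 = ((-63 - 283)/(-406 - 283) - 1*(-138)) + 321537 = (-346/(-689) + 138) + 321537 = (-1/689*(-346) + 138) + 321537 = (346/689 + 138) + 321537 = 95428/689 + 321537 = 221634421/689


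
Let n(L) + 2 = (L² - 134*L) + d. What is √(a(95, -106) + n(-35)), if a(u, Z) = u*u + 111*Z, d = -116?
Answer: 4*√191 ≈ 55.281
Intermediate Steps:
a(u, Z) = u² + 111*Z
n(L) = -118 + L² - 134*L (n(L) = -2 + ((L² - 134*L) - 116) = -2 + (-116 + L² - 134*L) = -118 + L² - 134*L)
√(a(95, -106) + n(-35)) = √((95² + 111*(-106)) + (-118 + (-35)² - 134*(-35))) = √((9025 - 11766) + (-118 + 1225 + 4690)) = √(-2741 + 5797) = √3056 = 4*√191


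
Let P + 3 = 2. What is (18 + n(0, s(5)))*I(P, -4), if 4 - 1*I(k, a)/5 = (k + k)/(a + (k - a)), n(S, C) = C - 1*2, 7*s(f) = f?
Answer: 1170/7 ≈ 167.14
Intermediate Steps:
P = -1 (P = -3 + 2 = -1)
s(f) = f/7
n(S, C) = -2 + C (n(S, C) = C - 2 = -2 + C)
I(k, a) = 10 (I(k, a) = 20 - 5*(k + k)/(a + (k - a)) = 20 - 5*2*k/k = 20 - 5*2 = 20 - 10 = 10)
(18 + n(0, s(5)))*I(P, -4) = (18 + (-2 + (⅐)*5))*10 = (18 + (-2 + 5/7))*10 = (18 - 9/7)*10 = (117/7)*10 = 1170/7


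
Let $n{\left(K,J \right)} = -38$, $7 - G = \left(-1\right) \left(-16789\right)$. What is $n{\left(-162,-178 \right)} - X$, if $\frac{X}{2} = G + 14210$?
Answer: $5106$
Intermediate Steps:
$G = -16782$ ($G = 7 - \left(-1\right) \left(-16789\right) = 7 - 16789 = -16782$)
$X = -5144$ ($X = 2 \left(-16782 + 14210\right) = 2 \left(-2572\right) = -5144$)
$n{\left(-162,-178 \right)} - X = -38 - -5144 = -38 + 5144 = 5106$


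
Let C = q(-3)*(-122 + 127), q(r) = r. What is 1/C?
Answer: -1/15 ≈ -0.066667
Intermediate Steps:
C = -15 (C = -3*(-122 + 127) = -3*5 = -15)
1/C = 1/(-15) = -1/15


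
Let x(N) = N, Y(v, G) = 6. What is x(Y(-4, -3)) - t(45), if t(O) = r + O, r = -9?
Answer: -30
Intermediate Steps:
t(O) = -9 + O
x(Y(-4, -3)) - t(45) = 6 - (-9 + 45) = 6 - 1*36 = 6 - 36 = -30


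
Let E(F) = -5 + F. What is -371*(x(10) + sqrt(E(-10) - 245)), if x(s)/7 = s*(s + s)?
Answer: -519400 - 742*I*sqrt(65) ≈ -5.194e+5 - 5982.2*I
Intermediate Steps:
x(s) = 14*s**2 (x(s) = 7*(s*(s + s)) = 7*(s*(2*s)) = 7*(2*s**2) = 14*s**2)
-371*(x(10) + sqrt(E(-10) - 245)) = -371*(14*10**2 + sqrt((-5 - 10) - 245)) = -371*(14*100 + sqrt(-15 - 245)) = -371*(1400 + sqrt(-260)) = -371*(1400 + 2*I*sqrt(65)) = -519400 - 742*I*sqrt(65)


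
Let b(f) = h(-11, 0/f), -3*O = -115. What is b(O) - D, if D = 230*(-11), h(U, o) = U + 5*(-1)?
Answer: 2514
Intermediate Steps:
h(U, o) = -5 + U (h(U, o) = U - 5 = -5 + U)
D = -2530
O = 115/3 (O = -⅓*(-115) = 115/3 ≈ 38.333)
b(f) = -16 (b(f) = -5 - 11 = -16)
b(O) - D = -16 - 1*(-2530) = -16 + 2530 = 2514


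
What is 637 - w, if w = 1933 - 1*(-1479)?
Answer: -2775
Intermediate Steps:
w = 3412 (w = 1933 + 1479 = 3412)
637 - w = 637 - 1*3412 = 637 - 3412 = -2775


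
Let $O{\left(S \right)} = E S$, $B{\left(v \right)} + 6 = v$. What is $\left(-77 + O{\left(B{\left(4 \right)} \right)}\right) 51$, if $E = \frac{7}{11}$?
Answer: $- \frac{43911}{11} \approx -3991.9$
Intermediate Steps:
$B{\left(v \right)} = -6 + v$
$E = \frac{7}{11}$ ($E = 7 \cdot \frac{1}{11} = \frac{7}{11} \approx 0.63636$)
$O{\left(S \right)} = \frac{7 S}{11}$
$\left(-77 + O{\left(B{\left(4 \right)} \right)}\right) 51 = \left(-77 + \frac{7 \left(-6 + 4\right)}{11}\right) 51 = \left(-77 + \frac{7}{11} \left(-2\right)\right) 51 = \left(-77 - \frac{14}{11}\right) 51 = \left(- \frac{861}{11}\right) 51 = - \frac{43911}{11}$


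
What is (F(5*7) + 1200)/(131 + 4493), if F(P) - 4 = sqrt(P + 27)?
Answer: 301/1156 + sqrt(62)/4624 ≈ 0.26208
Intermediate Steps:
F(P) = 4 + sqrt(27 + P) (F(P) = 4 + sqrt(P + 27) = 4 + sqrt(27 + P))
(F(5*7) + 1200)/(131 + 4493) = ((4 + sqrt(27 + 5*7)) + 1200)/(131 + 4493) = ((4 + sqrt(27 + 35)) + 1200)/4624 = ((4 + sqrt(62)) + 1200)*(1/4624) = (1204 + sqrt(62))*(1/4624) = 301/1156 + sqrt(62)/4624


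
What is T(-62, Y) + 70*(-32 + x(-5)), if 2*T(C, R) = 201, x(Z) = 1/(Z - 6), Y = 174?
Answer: -47209/22 ≈ -2145.9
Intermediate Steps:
x(Z) = 1/(-6 + Z)
T(C, R) = 201/2 (T(C, R) = (½)*201 = 201/2)
T(-62, Y) + 70*(-32 + x(-5)) = 201/2 + 70*(-32 + 1/(-6 - 5)) = 201/2 + 70*(-32 + 1/(-11)) = 201/2 + 70*(-32 - 1/11) = 201/2 + 70*(-353/11) = 201/2 - 24710/11 = -47209/22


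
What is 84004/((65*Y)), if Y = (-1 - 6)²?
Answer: 84004/3185 ≈ 26.375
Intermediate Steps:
Y = 49 (Y = (-7)² = 49)
84004/((65*Y)) = 84004/((65*49)) = 84004/3185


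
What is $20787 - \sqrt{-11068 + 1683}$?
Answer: $20787 - i \sqrt{9385} \approx 20787.0 - 96.876 i$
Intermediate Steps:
$20787 - \sqrt{-11068 + 1683} = 20787 - \sqrt{-9385} = 20787 - i \sqrt{9385}$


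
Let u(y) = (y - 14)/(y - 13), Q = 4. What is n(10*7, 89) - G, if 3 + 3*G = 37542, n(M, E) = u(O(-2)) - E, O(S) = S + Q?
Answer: -138610/11 ≈ -12601.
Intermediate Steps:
O(S) = 4 + S (O(S) = S + 4 = 4 + S)
u(y) = (-14 + y)/(-13 + y)
n(M, E) = 12/11 - E (n(M, E) = (-14 + (4 - 2))/(-13 + (4 - 2)) - E = (-14 + 2)/(-13 + 2) - E = -12/(-11) - E = -1/11*(-12) - E = 12/11 - E)
G = 12513 (G = -1 + (⅓)*37542 = -1 + 12514 = 12513)
n(10*7, 89) - G = (12/11 - 1*89) - 1*12513 = (12/11 - 89) - 12513 = -967/11 - 12513 = -138610/11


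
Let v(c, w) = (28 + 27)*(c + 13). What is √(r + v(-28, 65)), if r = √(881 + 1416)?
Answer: √(-825 + √2297) ≈ 27.876*I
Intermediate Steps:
v(c, w) = 715 + 55*c (v(c, w) = 55*(13 + c) = 715 + 55*c)
r = √2297 ≈ 47.927
√(r + v(-28, 65)) = √(√2297 + (715 + 55*(-28))) = √(√2297 + (715 - 1540)) = √(√2297 - 825) = √(-825 + √2297)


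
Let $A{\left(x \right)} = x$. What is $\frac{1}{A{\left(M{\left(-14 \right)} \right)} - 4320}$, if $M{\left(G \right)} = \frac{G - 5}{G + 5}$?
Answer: $- \frac{9}{38861} \approx -0.00023159$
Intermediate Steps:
$M{\left(G \right)} = \frac{-5 + G}{5 + G}$
$\frac{1}{A{\left(M{\left(-14 \right)} \right)} - 4320} = \frac{1}{\frac{-5 - 14}{5 - 14} - 4320} = \frac{1}{\frac{1}{-9} \left(-19\right) - 4320} = \frac{1}{\left(- \frac{1}{9}\right) \left(-19\right) - 4320} = \frac{1}{\frac{19}{9} - 4320} = \frac{1}{- \frac{38861}{9}} = - \frac{9}{38861}$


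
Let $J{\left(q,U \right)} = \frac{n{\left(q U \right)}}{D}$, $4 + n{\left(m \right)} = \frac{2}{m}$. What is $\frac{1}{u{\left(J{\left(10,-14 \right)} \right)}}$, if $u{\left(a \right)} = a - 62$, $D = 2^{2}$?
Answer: $- \frac{280}{17641} \approx -0.015872$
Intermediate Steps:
$D = 4$
$n{\left(m \right)} = -4 + \frac{2}{m}$
$J{\left(q,U \right)} = -1 + \frac{1}{2 U q}$ ($J{\left(q,U \right)} = \frac{-4 + \frac{2}{q U}}{4} = \left(-4 + \frac{2}{U q}\right) \frac{1}{4} = -1 + \frac{1}{2 U q}$)
$u{\left(a \right)} = -62 + a$ ($u{\left(a \right)} = a - 62 = -62 + a$)
$\frac{1}{u{\left(J{\left(10,-14 \right)} \right)}} = \frac{1}{-62 - \left(1 - \frac{1}{2 \left(-14\right) 10}\right)} = \frac{1}{-62 - \left(1 + \frac{1}{28} \cdot \frac{1}{10}\right)} = \frac{1}{-62 - \frac{281}{280}} = \frac{1}{- \frac{17641}{280}} = - \frac{280}{17641}$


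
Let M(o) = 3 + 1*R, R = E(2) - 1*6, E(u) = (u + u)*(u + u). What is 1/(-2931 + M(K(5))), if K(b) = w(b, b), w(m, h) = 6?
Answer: -1/2918 ≈ -0.00034270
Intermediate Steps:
E(u) = 4*u² (E(u) = (2*u)*(2*u) = 4*u²)
K(b) = 6
R = 10 (R = 4*2² - 1*6 = 4*4 - 6 = 16 - 6 = 10)
M(o) = 13 (M(o) = 3 + 1*10 = 3 + 10 = 13)
1/(-2931 + M(K(5))) = 1/(-2931 + 13) = 1/(-2918) = -1/2918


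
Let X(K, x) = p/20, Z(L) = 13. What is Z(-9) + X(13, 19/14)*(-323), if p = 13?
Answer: -3939/20 ≈ -196.95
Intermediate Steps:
X(K, x) = 13/20
Z(-9) + X(13, 19/14)*(-323) = 13 + (13/20)*(-323) = 13 - 4199/20 = -3939/20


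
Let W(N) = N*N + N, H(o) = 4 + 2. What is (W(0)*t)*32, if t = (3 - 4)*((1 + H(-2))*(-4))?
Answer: 0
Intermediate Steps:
H(o) = 6
W(N) = N + N² (W(N) = N² + N = N + N²)
t = 28 (t = (3 - 4)*((1 + 6)*(-4)) = -7*(-4) = -1*(-28) = 28)
(W(0)*t)*32 = ((0*(1 + 0))*28)*32 = ((0*1)*28)*32 = (0*28)*32 = 0*32 = 0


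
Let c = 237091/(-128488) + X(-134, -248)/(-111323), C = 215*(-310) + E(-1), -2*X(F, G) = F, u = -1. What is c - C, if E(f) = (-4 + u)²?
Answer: 952955586408911/14303669624 ≈ 66623.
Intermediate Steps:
X(F, G) = -F/2
E(f) = 25 (E(f) = (-4 - 1)² = (-5)² = 25)
C = -66625 (C = 215*(-310) + 25 = -66650 + 25 = -66625)
c = -26402290089/14303669624 (c = 237091/(-128488) - ½*(-134)/(-111323) = 237091*(-1/128488) + 67*(-1/111323) = -237091/128488 - 67/111323 = -26402290089/14303669624 ≈ -1.8458)
c - C = -26402290089/14303669624 - 1*(-66625) = -26402290089/14303669624 + 66625 = 952955586408911/14303669624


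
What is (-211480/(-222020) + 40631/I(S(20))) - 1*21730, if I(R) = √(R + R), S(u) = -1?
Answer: -14189068/653 - 40631*I*√2/2 ≈ -21729.0 - 28730.0*I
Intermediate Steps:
I(R) = √2*√R (I(R) = √(2*R) = √2*√R)
(-211480/(-222020) + 40631/I(S(20))) - 1*21730 = (-211480/(-222020) + 40631/((√2*√(-1)))) - 1*21730 = (-211480*(-1/222020) + 40631/((√2*I))) - 21730 = (622/653 + 40631/((I*√2))) - 21730 = (622/653 + 40631*(-I*√2/2)) - 21730 = (622/653 - 40631*I*√2/2) - 21730 = -14189068/653 - 40631*I*√2/2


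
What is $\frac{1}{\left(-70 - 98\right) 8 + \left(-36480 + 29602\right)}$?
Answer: $- \frac{1}{8222} \approx -0.00012162$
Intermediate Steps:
$\frac{1}{\left(-70 - 98\right) 8 + \left(-36480 + 29602\right)} = \frac{1}{\left(-168\right) 8 - 6878} = \frac{1}{-1344 - 6878} = \frac{1}{-8222} = - \frac{1}{8222}$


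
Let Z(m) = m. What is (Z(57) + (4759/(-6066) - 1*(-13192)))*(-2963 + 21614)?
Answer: 499620967475/2022 ≈ 2.4709e+8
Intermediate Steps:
(Z(57) + (4759/(-6066) - 1*(-13192)))*(-2963 + 21614) = (57 + (4759/(-6066) - 1*(-13192)))*(-2963 + 21614) = (57 + (4759*(-1/6066) + 13192))*18651 = (57 + (-4759/6066 + 13192))*18651 = (57 + 80017913/6066)*18651 = (80363675/6066)*18651 = 499620967475/2022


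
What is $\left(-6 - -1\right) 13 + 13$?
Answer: $-52$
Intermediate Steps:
$\left(-6 - -1\right) 13 + 13 = \left(-6 + 1\right) 13 + 13 = \left(-5\right) 13 + 13 = -65 + 13 = -52$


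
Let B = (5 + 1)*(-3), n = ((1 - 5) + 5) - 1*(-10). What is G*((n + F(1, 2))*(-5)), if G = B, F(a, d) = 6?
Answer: 1530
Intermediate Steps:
n = 11 (n = (-4 + 5) + 10 = 1 + 10 = 11)
B = -18 (B = 6*(-3) = -18)
G = -18
G*((n + F(1, 2))*(-5)) = -18*(11 + 6)*(-5) = -306*(-5) = -18*(-85) = 1530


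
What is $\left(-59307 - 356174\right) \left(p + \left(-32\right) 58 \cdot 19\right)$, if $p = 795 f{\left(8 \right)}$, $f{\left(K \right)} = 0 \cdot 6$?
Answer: $14651521984$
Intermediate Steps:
$f{\left(K \right)} = 0$
$p = 0$ ($p = 795 \cdot 0 = 0$)
$\left(-59307 - 356174\right) \left(p + \left(-32\right) 58 \cdot 19\right) = \left(-59307 - 356174\right) \left(0 + \left(-32\right) 58 \cdot 19\right) = - 415481 \left(0 - 35264\right) = \left(-415481\right) \left(-35264\right) = 14651521984$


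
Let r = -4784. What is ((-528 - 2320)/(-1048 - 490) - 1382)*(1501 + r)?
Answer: 3484359522/769 ≈ 4.5310e+6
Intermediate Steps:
((-528 - 2320)/(-1048 - 490) - 1382)*(1501 + r) = ((-528 - 2320)/(-1048 - 490) - 1382)*(1501 - 4784) = (-2848/(-1538) - 1382)*(-3283) = (-2848*(-1/1538) - 1382)*(-3283) = (1424/769 - 1382)*(-3283) = -1061334/769*(-3283) = 3484359522/769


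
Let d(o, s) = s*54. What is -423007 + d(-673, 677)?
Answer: -386449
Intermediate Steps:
d(o, s) = 54*s
-423007 + d(-673, 677) = -423007 + 54*677 = -423007 + 36558 = -386449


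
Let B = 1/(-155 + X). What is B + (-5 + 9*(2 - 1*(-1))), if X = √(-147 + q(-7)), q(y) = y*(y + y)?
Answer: 529473/24074 - 7*I/24074 ≈ 21.994 - 0.00029077*I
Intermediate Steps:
q(y) = 2*y² (q(y) = y*(2*y) = 2*y²)
X = 7*I (X = √(-147 + 2*(-7)²) = √(-147 + 2*49) = √(-147 + 98) = √(-49) = 7*I ≈ 7.0*I)
B = (-155 - 7*I)/24074 (B = 1/(-155 + 7*I) = (-155 - 7*I)/24074 ≈ -0.0064385 - 0.00029077*I)
B + (-5 + 9*(2 - 1*(-1))) = (-155/24074 - 7*I/24074) + (-5 + 9*(2 - 1*(-1))) = (-155/24074 - 7*I/24074) + (-5 + 9*(2 + 1)) = (-155/24074 - 7*I/24074) + (-5 + 9*3) = (-155/24074 - 7*I/24074) + (-5 + 27) = (-155/24074 - 7*I/24074) + 22 = 529473/24074 - 7*I/24074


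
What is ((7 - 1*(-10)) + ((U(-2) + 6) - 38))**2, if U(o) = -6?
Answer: 441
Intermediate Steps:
((7 - 1*(-10)) + ((U(-2) + 6) - 38))**2 = ((7 - 1*(-10)) + ((-6 + 6) - 38))**2 = ((7 + 10) + (0 - 38))**2 = (17 - 38)**2 = (-21)**2 = 441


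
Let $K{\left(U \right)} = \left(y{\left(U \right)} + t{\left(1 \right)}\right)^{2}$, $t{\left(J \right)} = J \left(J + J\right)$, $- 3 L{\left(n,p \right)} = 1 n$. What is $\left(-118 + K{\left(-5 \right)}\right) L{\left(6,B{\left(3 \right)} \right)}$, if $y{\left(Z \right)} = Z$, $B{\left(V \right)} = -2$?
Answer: $218$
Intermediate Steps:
$L{\left(n,p \right)} = - \frac{n}{3}$ ($L{\left(n,p \right)} = - \frac{1 n}{3} = - \frac{n}{3}$)
$t{\left(J \right)} = 2 J^{2}$ ($t{\left(J \right)} = J 2 J = 2 J^{2}$)
$K{\left(U \right)} = \left(2 + U\right)^{2}$ ($K{\left(U \right)} = \left(U + 2 \cdot 1^{2}\right)^{2} = \left(U + 2 \cdot 1\right)^{2} = \left(U + 2\right)^{2} = \left(2 + U\right)^{2}$)
$\left(-118 + K{\left(-5 \right)}\right) L{\left(6,B{\left(3 \right)} \right)} = \left(-118 + \left(2 - 5\right)^{2}\right) \left(\left(- \frac{1}{3}\right) 6\right) = \left(-118 + \left(-3\right)^{2}\right) \left(-2\right) = \left(-118 + 9\right) \left(-2\right) = \left(-109\right) \left(-2\right) = 218$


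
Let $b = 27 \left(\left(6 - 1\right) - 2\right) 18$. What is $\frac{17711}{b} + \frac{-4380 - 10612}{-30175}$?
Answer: $\frac{556287761}{43995150} \approx 12.644$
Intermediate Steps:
$b = 1458$ ($b = 27 \left(5 - 2\right) 18 = 27 \cdot 3 \cdot 18 = 81 \cdot 18 = 1458$)
$\frac{17711}{b} + \frac{-4380 - 10612}{-30175} = \frac{17711}{1458} + \frac{-4380 - 10612}{-30175} = 17711 \cdot \frac{1}{1458} - - \frac{14992}{30175} = \frac{17711}{1458} + \frac{14992}{30175} = \frac{556287761}{43995150}$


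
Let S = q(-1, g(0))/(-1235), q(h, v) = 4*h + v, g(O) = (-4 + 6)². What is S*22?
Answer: 0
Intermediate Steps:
g(O) = 4 (g(O) = 2² = 4)
q(h, v) = v + 4*h
S = 0 (S = (4 + 4*(-1))/(-1235) = (4 - 4)*(-1/1235) = 0*(-1/1235) = 0)
S*22 = 0*22 = 0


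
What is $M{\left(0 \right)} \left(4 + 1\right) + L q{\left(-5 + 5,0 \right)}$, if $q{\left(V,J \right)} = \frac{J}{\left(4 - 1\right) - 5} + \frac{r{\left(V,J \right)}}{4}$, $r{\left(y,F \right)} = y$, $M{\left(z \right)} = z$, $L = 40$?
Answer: $0$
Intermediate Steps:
$q{\left(V,J \right)} = - \frac{J}{2} + \frac{V}{4}$ ($q{\left(V,J \right)} = \frac{J}{\left(4 - 1\right) - 5} + \frac{V}{4} = \frac{J}{3 - 5} + V \frac{1}{4} = \frac{J}{-2} + \frac{V}{4} = J \left(- \frac{1}{2}\right) + \frac{V}{4} = - \frac{J}{2} + \frac{V}{4}$)
$M{\left(0 \right)} \left(4 + 1\right) + L q{\left(-5 + 5,0 \right)} = 0 \left(4 + 1\right) + 40 \left(\left(- \frac{1}{2}\right) 0 + \frac{-5 + 5}{4}\right) = 0 \cdot 5 + 40 \left(0 + \frac{1}{4} \cdot 0\right) = 0 + 40 \left(0 + 0\right) = 0 + 40 \cdot 0 = 0 + 0 = 0$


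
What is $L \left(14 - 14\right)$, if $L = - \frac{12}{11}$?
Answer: $0$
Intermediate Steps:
$L = - \frac{12}{11}$ ($L = \left(-12\right) \frac{1}{11} = - \frac{12}{11} \approx -1.0909$)
$L \left(14 - 14\right) = - \frac{12 \left(14 - 14\right)}{11} = \left(- \frac{12}{11}\right) 0 = 0$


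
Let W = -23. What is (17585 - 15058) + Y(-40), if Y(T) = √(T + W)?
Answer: 2527 + 3*I*√7 ≈ 2527.0 + 7.9373*I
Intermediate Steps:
Y(T) = √(-23 + T) (Y(T) = √(T - 23) = √(-23 + T))
(17585 - 15058) + Y(-40) = (17585 - 15058) + √(-23 - 40) = 2527 + √(-63) = 2527 + 3*I*√7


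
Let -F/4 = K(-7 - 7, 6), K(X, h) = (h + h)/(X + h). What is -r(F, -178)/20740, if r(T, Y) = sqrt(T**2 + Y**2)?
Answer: -sqrt(7930)/10370 ≈ -0.0085873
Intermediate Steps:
K(X, h) = 2*h/(X + h) (K(X, h) = (2*h)/(X + h) = 2*h/(X + h))
F = 6 (F = -8*6/((-7 - 7) + 6) = -8*6/(-14 + 6) = -8*6/(-8) = -8*6*(-1)/8 = -4*(-3/2) = 6)
-r(F, -178)/20740 = -sqrt(6**2 + (-178)**2)/20740 = -sqrt(36 + 31684)/20740 = -sqrt(31720)/20740 = -2*sqrt(7930)/20740 = -sqrt(7930)/10370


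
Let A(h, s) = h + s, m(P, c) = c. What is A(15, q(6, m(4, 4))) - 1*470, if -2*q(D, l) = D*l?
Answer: -467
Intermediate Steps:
q(D, l) = -D*l/2
A(15, q(6, m(4, 4))) - 1*470 = (15 - 1/2*6*4) - 1*470 = (15 - 12) - 470 = 3 - 470 = -467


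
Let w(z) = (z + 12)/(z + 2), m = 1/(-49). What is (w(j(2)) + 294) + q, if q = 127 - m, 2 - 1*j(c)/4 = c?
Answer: 20924/49 ≈ 427.02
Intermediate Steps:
j(c) = 8 - 4*c
m = -1/49 ≈ -0.020408
w(z) = (12 + z)/(2 + z)
q = 6224/49 (q = 127 - 1*(-1/49) = 127 + 1/49 = 6224/49 ≈ 127.02)
(w(j(2)) + 294) + q = ((12 + (8 - 4*2))/(2 + (8 - 4*2)) + 294) + 6224/49 = ((12 + (8 - 8))/(2 + (8 - 8)) + 294) + 6224/49 = ((12 + 0)/(2 + 0) + 294) + 6224/49 = (12/2 + 294) + 6224/49 = ((½)*12 + 294) + 6224/49 = (6 + 294) + 6224/49 = 300 + 6224/49 = 20924/49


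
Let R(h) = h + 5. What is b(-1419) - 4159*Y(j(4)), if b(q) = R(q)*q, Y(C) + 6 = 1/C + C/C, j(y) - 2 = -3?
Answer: 2031420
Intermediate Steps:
R(h) = 5 + h
j(y) = -1 (j(y) = 2 - 3 = -1)
Y(C) = -5 + 1/C (Y(C) = -6 + (1/C + C/C) = -6 + (1/C + 1) = -6 + (1 + 1/C) = -5 + 1/C)
b(q) = q*(5 + q) (b(q) = (5 + q)*q = q*(5 + q))
b(-1419) - 4159*Y(j(4)) = -1419*(5 - 1419) - 4159*(-5 + 1/(-1)) = -1419*(-1414) - 4159*(-5 - 1) = 2006466 - 4159*(-6) = 2006466 + 24954 = 2031420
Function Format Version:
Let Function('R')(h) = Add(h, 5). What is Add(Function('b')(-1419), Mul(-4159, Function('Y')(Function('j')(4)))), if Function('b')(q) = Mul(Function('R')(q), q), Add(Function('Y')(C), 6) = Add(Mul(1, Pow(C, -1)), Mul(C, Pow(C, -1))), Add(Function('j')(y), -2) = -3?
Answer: 2031420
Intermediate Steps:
Function('R')(h) = Add(5, h)
Function('j')(y) = -1 (Function('j')(y) = Add(2, -3) = -1)
Function('Y')(C) = Add(-5, Pow(C, -1)) (Function('Y')(C) = Add(-6, Add(Mul(1, Pow(C, -1)), Mul(C, Pow(C, -1)))) = Add(-6, Add(Pow(C, -1), 1)) = Add(-6, Add(1, Pow(C, -1))) = Add(-5, Pow(C, -1)))
Function('b')(q) = Mul(q, Add(5, q)) (Function('b')(q) = Mul(Add(5, q), q) = Mul(q, Add(5, q)))
Add(Function('b')(-1419), Mul(-4159, Function('Y')(Function('j')(4)))) = Add(Mul(-1419, Add(5, -1419)), Mul(-4159, Add(-5, Pow(-1, -1)))) = Add(Mul(-1419, -1414), Mul(-4159, Add(-5, -1))) = Add(2006466, Mul(-4159, -6)) = Add(2006466, 24954) = 2031420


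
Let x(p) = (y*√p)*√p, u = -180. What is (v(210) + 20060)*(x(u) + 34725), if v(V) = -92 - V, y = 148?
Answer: 159743430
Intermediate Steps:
x(p) = 148*p (x(p) = (148*√p)*√p = 148*p)
(v(210) + 20060)*(x(u) + 34725) = ((-92 - 1*210) + 20060)*(148*(-180) + 34725) = ((-92 - 210) + 20060)*(-26640 + 34725) = (-302 + 20060)*8085 = 19758*8085 = 159743430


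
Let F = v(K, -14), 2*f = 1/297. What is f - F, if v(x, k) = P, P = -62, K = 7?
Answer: 36829/594 ≈ 62.002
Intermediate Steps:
v(x, k) = -62
f = 1/594 (f = (½)/297 = (½)*(1/297) = 1/594 ≈ 0.0016835)
F = -62
f - F = 1/594 - 1*(-62) = 1/594 + 62 = 36829/594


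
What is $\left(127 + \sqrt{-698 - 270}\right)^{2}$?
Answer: $15161 + 5588 i \sqrt{2} \approx 15161.0 + 7902.6 i$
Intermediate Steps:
$\left(127 + \sqrt{-698 - 270}\right)^{2} = \left(127 + \sqrt{-968}\right)^{2} = \left(127 + 22 i \sqrt{2}\right)^{2}$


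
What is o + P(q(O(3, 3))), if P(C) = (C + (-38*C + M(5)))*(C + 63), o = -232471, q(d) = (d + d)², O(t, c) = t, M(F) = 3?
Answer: -364042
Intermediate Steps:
q(d) = 4*d² (q(d) = (2*d)² = 4*d²)
P(C) = (3 - 37*C)*(63 + C) (P(C) = (C + (-38*C + 3))*(C + 63) = (C + (3 - 38*C))*(63 + C) = (3 - 37*C)*(63 + C))
o + P(q(O(3, 3))) = -232471 + (189 - 9312*3² - 37*(4*3²)²) = -232471 + (189 - 9312*9 - 37*(4*9)²) = -232471 + (189 - 2328*36 - 37*36²) = -232471 + (189 - 83808 - 37*1296) = -232471 + (189 - 83808 - 47952) = -232471 - 131571 = -364042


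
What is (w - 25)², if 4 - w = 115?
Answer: 18496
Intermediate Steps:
w = -111 (w = 4 - 1*115 = 4 - 115 = -111)
(w - 25)² = (-111 - 25)² = (-136)² = 18496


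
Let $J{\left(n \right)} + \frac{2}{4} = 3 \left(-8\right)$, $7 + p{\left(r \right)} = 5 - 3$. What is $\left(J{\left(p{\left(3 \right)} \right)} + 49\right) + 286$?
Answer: $\frac{621}{2} \approx 310.5$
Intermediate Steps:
$p{\left(r \right)} = -5$ ($p{\left(r \right)} = -7 + \left(5 - 3\right) = -7 + 2 = -5$)
$J{\left(n \right)} = - \frac{49}{2}$ ($J{\left(n \right)} = - \frac{1}{2} + 3 \left(-8\right) = - \frac{1}{2} - 24 = - \frac{49}{2}$)
$\left(J{\left(p{\left(3 \right)} \right)} + 49\right) + 286 = \left(- \frac{49}{2} + 49\right) + 286 = \frac{49}{2} + 286 = \frac{621}{2}$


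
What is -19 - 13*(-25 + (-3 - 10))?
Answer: 475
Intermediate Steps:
-19 - 13*(-25 + (-3 - 10)) = -19 - 13*(-25 - 13) = -19 - 13*(-38) = -19 + 494 = 475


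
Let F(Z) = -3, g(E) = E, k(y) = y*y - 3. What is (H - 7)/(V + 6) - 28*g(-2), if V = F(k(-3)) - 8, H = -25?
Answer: 312/5 ≈ 62.400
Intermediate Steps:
k(y) = -3 + y² (k(y) = y² - 3 = -3 + y²)
V = -11 (V = -3 - 8 = -11)
(H - 7)/(V + 6) - 28*g(-2) = (-25 - 7)/(-11 + 6) - 28*(-2) = -32/(-5) + 56 = -32*(-⅕) + 56 = 32/5 + 56 = 312/5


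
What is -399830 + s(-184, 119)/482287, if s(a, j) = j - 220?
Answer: -192832811311/482287 ≈ -3.9983e+5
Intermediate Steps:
s(a, j) = -220 + j
-399830 + s(-184, 119)/482287 = -399830 + (-220 + 119)/482287 = -399830 - 101*1/482287 = -399830 - 101/482287 = -192832811311/482287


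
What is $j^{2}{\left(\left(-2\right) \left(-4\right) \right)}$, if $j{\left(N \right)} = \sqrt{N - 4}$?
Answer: $4$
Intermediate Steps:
$j{\left(N \right)} = \sqrt{-4 + N}$
$j^{2}{\left(\left(-2\right) \left(-4\right) \right)} = \left(\sqrt{-4 - -8}\right)^{2} = \left(\sqrt{-4 + 8}\right)^{2} = \left(\sqrt{4}\right)^{2} = 2^{2} = 4$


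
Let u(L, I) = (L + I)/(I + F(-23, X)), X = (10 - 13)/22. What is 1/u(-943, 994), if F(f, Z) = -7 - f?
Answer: 1010/51 ≈ 19.804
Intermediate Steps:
X = -3/22 (X = -3*1/22 = -3/22 ≈ -0.13636)
u(L, I) = (I + L)/(16 + I) (u(L, I) = (L + I)/(I + (-7 - 1*(-23))) = (I + L)/(I + (-7 + 23)) = (I + L)/(I + 16) = (I + L)/(16 + I))
1/u(-943, 994) = 1/((994 - 943)/(16 + 994)) = 1/(51/1010) = 1010/51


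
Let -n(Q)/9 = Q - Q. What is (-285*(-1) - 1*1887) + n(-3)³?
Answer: -1602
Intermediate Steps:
n(Q) = 0 (n(Q) = -9*(Q - Q) = -9*0 = 0)
(-285*(-1) - 1*1887) + n(-3)³ = (-285*(-1) - 1*1887) + 0³ = (285 - 1887) + 0 = -1602 + 0 = -1602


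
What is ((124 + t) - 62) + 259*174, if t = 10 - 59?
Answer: 45079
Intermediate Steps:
t = -49
((124 + t) - 62) + 259*174 = ((124 - 49) - 62) + 259*174 = (75 - 62) + 45066 = 13 + 45066 = 45079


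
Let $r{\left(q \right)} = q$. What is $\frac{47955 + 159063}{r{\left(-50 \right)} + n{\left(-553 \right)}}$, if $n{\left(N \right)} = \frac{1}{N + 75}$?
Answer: $- \frac{1064028}{257} \approx -4140.2$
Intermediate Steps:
$n{\left(N \right)} = \frac{1}{75 + N}$
$\frac{47955 + 159063}{r{\left(-50 \right)} + n{\left(-553 \right)}} = \frac{47955 + 159063}{-50 + \frac{1}{75 - 553}} = \frac{207018}{-50 + \frac{1}{-478}} = \frac{207018}{-50 - \frac{1}{478}} = \frac{207018}{- \frac{23901}{478}} = 207018 \left(- \frac{478}{23901}\right) = - \frac{1064028}{257}$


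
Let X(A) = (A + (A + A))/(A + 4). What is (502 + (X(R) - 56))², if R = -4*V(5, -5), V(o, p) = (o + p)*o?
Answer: 198916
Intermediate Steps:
V(o, p) = o*(o + p)
R = 0 (R = -20*(5 - 5) = -20*0 = -4*0 = 0)
X(A) = 3*A/(4 + A) (X(A) = (A + 2*A)/(4 + A) = (3*A)/(4 + A) = 3*A/(4 + A))
(502 + (X(R) - 56))² = (502 + (3*0/(4 + 0) - 56))² = (502 + (3*0/4 - 56))² = (502 + (3*0*(¼) - 56))² = (502 + (0 - 56))² = (502 - 56)² = 446² = 198916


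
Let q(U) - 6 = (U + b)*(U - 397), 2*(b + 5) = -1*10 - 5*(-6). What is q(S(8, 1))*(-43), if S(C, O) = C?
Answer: 217193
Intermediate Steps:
b = 5 (b = -5 + (-1*10 - 5*(-6))/2 = -5 + (-10 + 30)/2 = -5 + (½)*20 = -5 + 10 = 5)
q(U) = 6 + (-397 + U)*(5 + U) (q(U) = 6 + (U + 5)*(U - 397) = 6 + (5 + U)*(-397 + U) = 6 + (-397 + U)*(5 + U))
q(S(8, 1))*(-43) = (-1979 + 8² - 392*8)*(-43) = (-1979 + 64 - 3136)*(-43) = -5051*(-43) = 217193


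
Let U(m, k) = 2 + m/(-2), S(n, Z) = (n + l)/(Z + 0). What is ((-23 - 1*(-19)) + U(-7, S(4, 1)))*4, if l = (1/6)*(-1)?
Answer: 6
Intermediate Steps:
l = -1/6 (l = (1*(1/6))*(-1) = (1/6)*(-1) = -1/6 ≈ -0.16667)
S(n, Z) = (-1/6 + n)/Z (S(n, Z) = (n - 1/6)/(Z + 0) = (-1/6 + n)/Z)
U(m, k) = 2 - m/2 (U(m, k) = 2 + m*(-1/2) = 2 - m/2)
((-23 - 1*(-19)) + U(-7, S(4, 1)))*4 = ((-23 - 1*(-19)) + (2 - 1/2*(-7)))*4 = ((-23 + 19) + (2 + 7/2))*4 = (-4 + 11/2)*4 = (3/2)*4 = 6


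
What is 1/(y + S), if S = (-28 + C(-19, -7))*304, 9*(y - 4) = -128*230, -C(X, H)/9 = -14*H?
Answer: -9/2519164 ≈ -3.5726e-6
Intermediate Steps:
C(X, H) = 126*H (C(X, H) = -(-126)*H = 126*H)
y = -29404/9 (y = 4 + (-128*230)/9 = 4 + (⅑)*(-29440) = 4 - 29440/9 = -29404/9 ≈ -3267.1)
S = -276640 (S = (-28 + 126*(-7))*304 = (-28 - 882)*304 = -910*304 = -276640)
1/(y + S) = 1/(-29404/9 - 276640) = 1/(-2519164/9) = -9/2519164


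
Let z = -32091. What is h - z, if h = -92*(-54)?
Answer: 37059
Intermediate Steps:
h = 4968
h - z = 4968 - 1*(-32091) = 4968 + 32091 = 37059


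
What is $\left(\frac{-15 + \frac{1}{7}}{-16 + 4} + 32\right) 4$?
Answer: $\frac{2792}{21} \approx 132.95$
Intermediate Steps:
$\left(\frac{-15 + \frac{1}{7}}{-16 + 4} + 32\right) 4 = \left(\frac{-15 + \frac{1}{7}}{-12} + 32\right) 4 = \left(\left(- \frac{104}{7}\right) \left(- \frac{1}{12}\right) + 32\right) 4 = \left(\frac{26}{21} + 32\right) 4 = \frac{698}{21} \cdot 4 = \frac{2792}{21}$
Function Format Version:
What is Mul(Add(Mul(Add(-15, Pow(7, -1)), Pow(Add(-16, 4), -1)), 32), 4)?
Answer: Rational(2792, 21) ≈ 132.95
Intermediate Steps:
Mul(Add(Mul(Add(-15, Pow(7, -1)), Pow(Add(-16, 4), -1)), 32), 4) = Mul(Add(Mul(Add(-15, Rational(1, 7)), Pow(-12, -1)), 32), 4) = Mul(Add(Mul(Rational(-104, 7), Rational(-1, 12)), 32), 4) = Mul(Add(Rational(26, 21), 32), 4) = Mul(Rational(698, 21), 4) = Rational(2792, 21)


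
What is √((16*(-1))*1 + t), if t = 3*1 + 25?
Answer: 2*√3 ≈ 3.4641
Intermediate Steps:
t = 28 (t = 3 + 25 = 28)
√((16*(-1))*1 + t) = √((16*(-1))*1 + 28) = √(-16*1 + 28) = √(-16 + 28) = √12 = 2*√3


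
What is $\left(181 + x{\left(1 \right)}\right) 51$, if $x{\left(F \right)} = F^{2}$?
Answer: $9282$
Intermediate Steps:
$\left(181 + x{\left(1 \right)}\right) 51 = \left(181 + 1^{2}\right) 51 = \left(181 + 1\right) 51 = 182 \cdot 51 = 9282$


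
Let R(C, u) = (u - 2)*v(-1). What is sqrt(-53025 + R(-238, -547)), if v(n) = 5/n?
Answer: 2*I*sqrt(12570) ≈ 224.23*I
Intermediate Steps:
R(C, u) = 10 - 5*u (R(C, u) = (u - 2)*(5/(-1)) = (-2 + u)*(5*(-1)) = (-2 + u)*(-5) = 10 - 5*u)
sqrt(-53025 + R(-238, -547)) = sqrt(-53025 + (10 - 5*(-547))) = sqrt(-53025 + (10 + 2735)) = sqrt(-53025 + 2745) = sqrt(-50280) = 2*I*sqrt(12570)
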